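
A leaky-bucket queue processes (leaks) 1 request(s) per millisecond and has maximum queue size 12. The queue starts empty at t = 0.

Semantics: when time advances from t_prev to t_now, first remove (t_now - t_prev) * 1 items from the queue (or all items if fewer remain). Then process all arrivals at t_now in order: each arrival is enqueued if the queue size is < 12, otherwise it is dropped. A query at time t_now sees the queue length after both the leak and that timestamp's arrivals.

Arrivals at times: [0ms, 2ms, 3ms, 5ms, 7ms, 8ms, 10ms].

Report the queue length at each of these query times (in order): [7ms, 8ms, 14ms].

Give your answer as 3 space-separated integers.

Answer: 1 1 0

Derivation:
Queue lengths at query times:
  query t=7ms: backlog = 1
  query t=8ms: backlog = 1
  query t=14ms: backlog = 0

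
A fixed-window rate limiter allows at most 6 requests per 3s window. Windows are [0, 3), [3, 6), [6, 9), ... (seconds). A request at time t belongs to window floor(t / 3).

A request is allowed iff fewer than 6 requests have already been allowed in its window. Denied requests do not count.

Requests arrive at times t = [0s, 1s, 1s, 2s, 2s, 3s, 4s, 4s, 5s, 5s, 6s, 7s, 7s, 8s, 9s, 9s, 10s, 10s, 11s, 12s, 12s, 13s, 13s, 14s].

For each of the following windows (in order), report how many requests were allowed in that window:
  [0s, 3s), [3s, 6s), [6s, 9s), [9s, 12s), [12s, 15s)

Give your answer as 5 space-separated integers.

Processing requests:
  req#1 t=0s (window 0): ALLOW
  req#2 t=1s (window 0): ALLOW
  req#3 t=1s (window 0): ALLOW
  req#4 t=2s (window 0): ALLOW
  req#5 t=2s (window 0): ALLOW
  req#6 t=3s (window 1): ALLOW
  req#7 t=4s (window 1): ALLOW
  req#8 t=4s (window 1): ALLOW
  req#9 t=5s (window 1): ALLOW
  req#10 t=5s (window 1): ALLOW
  req#11 t=6s (window 2): ALLOW
  req#12 t=7s (window 2): ALLOW
  req#13 t=7s (window 2): ALLOW
  req#14 t=8s (window 2): ALLOW
  req#15 t=9s (window 3): ALLOW
  req#16 t=9s (window 3): ALLOW
  req#17 t=10s (window 3): ALLOW
  req#18 t=10s (window 3): ALLOW
  req#19 t=11s (window 3): ALLOW
  req#20 t=12s (window 4): ALLOW
  req#21 t=12s (window 4): ALLOW
  req#22 t=13s (window 4): ALLOW
  req#23 t=13s (window 4): ALLOW
  req#24 t=14s (window 4): ALLOW

Allowed counts by window: 5 5 4 5 5

Answer: 5 5 4 5 5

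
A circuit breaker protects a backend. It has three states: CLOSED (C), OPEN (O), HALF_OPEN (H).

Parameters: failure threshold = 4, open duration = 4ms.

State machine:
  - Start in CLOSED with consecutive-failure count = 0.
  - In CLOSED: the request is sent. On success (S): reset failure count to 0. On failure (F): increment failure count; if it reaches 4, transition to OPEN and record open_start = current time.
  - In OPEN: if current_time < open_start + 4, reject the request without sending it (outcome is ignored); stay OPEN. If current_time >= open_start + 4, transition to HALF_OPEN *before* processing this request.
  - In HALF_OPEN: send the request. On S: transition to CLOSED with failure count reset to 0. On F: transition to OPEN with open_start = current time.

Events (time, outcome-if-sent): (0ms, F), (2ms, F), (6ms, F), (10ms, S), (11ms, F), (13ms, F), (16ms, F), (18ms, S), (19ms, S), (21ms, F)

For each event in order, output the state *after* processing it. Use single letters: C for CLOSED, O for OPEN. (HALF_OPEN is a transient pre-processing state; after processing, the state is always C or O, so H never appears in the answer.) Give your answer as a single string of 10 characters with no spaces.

State after each event:
  event#1 t=0ms outcome=F: state=CLOSED
  event#2 t=2ms outcome=F: state=CLOSED
  event#3 t=6ms outcome=F: state=CLOSED
  event#4 t=10ms outcome=S: state=CLOSED
  event#5 t=11ms outcome=F: state=CLOSED
  event#6 t=13ms outcome=F: state=CLOSED
  event#7 t=16ms outcome=F: state=CLOSED
  event#8 t=18ms outcome=S: state=CLOSED
  event#9 t=19ms outcome=S: state=CLOSED
  event#10 t=21ms outcome=F: state=CLOSED

Answer: CCCCCCCCCC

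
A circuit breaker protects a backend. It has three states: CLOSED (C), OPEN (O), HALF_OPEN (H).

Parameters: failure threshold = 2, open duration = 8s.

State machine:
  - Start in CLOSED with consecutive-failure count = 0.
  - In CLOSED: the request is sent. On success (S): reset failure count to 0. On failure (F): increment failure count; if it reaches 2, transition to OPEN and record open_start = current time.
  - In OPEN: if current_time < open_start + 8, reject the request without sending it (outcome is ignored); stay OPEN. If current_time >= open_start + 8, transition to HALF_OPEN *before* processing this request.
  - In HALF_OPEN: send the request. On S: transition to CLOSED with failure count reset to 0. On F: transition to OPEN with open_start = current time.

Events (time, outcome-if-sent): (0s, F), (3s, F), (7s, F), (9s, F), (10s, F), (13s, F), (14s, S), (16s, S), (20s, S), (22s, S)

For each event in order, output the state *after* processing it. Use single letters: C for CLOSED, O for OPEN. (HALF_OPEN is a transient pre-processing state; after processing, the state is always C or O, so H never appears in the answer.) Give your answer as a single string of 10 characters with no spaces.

State after each event:
  event#1 t=0s outcome=F: state=CLOSED
  event#2 t=3s outcome=F: state=OPEN
  event#3 t=7s outcome=F: state=OPEN
  event#4 t=9s outcome=F: state=OPEN
  event#5 t=10s outcome=F: state=OPEN
  event#6 t=13s outcome=F: state=OPEN
  event#7 t=14s outcome=S: state=OPEN
  event#8 t=16s outcome=S: state=OPEN
  event#9 t=20s outcome=S: state=OPEN
  event#10 t=22s outcome=S: state=CLOSED

Answer: COOOOOOOOC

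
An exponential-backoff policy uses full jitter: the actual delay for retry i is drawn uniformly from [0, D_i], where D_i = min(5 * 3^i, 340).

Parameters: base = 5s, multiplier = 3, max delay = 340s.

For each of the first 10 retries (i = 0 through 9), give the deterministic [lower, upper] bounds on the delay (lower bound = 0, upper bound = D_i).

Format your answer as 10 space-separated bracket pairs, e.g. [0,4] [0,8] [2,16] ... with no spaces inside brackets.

Computing bounds per retry:
  i=0: D_i=min(5*3^0,340)=5, bounds=[0,5]
  i=1: D_i=min(5*3^1,340)=15, bounds=[0,15]
  i=2: D_i=min(5*3^2,340)=45, bounds=[0,45]
  i=3: D_i=min(5*3^3,340)=135, bounds=[0,135]
  i=4: D_i=min(5*3^4,340)=340, bounds=[0,340]
  i=5: D_i=min(5*3^5,340)=340, bounds=[0,340]
  i=6: D_i=min(5*3^6,340)=340, bounds=[0,340]
  i=7: D_i=min(5*3^7,340)=340, bounds=[0,340]
  i=8: D_i=min(5*3^8,340)=340, bounds=[0,340]
  i=9: D_i=min(5*3^9,340)=340, bounds=[0,340]

Answer: [0,5] [0,15] [0,45] [0,135] [0,340] [0,340] [0,340] [0,340] [0,340] [0,340]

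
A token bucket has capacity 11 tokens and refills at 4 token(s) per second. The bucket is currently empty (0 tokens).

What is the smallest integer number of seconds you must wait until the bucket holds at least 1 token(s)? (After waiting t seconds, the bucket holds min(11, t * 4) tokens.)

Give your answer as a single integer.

Answer: 1

Derivation:
Need t * 4 >= 1, so t >= 1/4.
Smallest integer t = ceil(1/4) = 1.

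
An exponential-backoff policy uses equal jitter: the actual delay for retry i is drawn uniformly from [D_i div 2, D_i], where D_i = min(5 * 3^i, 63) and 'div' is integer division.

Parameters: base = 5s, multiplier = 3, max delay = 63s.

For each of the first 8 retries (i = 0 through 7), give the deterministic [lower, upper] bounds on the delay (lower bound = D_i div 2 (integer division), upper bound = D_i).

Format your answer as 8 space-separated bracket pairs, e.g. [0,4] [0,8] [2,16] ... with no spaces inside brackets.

Computing bounds per retry:
  i=0: D_i=min(5*3^0,63)=5, bounds=[2,5]
  i=1: D_i=min(5*3^1,63)=15, bounds=[7,15]
  i=2: D_i=min(5*3^2,63)=45, bounds=[22,45]
  i=3: D_i=min(5*3^3,63)=63, bounds=[31,63]
  i=4: D_i=min(5*3^4,63)=63, bounds=[31,63]
  i=5: D_i=min(5*3^5,63)=63, bounds=[31,63]
  i=6: D_i=min(5*3^6,63)=63, bounds=[31,63]
  i=7: D_i=min(5*3^7,63)=63, bounds=[31,63]

Answer: [2,5] [7,15] [22,45] [31,63] [31,63] [31,63] [31,63] [31,63]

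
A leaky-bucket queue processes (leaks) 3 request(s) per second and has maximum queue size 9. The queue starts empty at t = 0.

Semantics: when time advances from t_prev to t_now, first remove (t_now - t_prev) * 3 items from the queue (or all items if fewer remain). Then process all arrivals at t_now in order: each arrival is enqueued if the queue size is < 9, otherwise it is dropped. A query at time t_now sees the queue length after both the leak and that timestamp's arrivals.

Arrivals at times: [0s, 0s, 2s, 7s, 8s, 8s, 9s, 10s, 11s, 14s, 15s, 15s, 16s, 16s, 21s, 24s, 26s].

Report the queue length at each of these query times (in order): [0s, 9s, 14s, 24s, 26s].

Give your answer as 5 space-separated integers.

Answer: 2 1 1 1 1

Derivation:
Queue lengths at query times:
  query t=0s: backlog = 2
  query t=9s: backlog = 1
  query t=14s: backlog = 1
  query t=24s: backlog = 1
  query t=26s: backlog = 1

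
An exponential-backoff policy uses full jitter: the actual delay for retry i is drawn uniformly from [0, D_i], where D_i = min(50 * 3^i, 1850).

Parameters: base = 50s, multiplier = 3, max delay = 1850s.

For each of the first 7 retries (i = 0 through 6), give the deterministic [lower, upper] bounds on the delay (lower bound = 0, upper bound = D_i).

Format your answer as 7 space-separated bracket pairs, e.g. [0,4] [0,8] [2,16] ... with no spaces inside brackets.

Answer: [0,50] [0,150] [0,450] [0,1350] [0,1850] [0,1850] [0,1850]

Derivation:
Computing bounds per retry:
  i=0: D_i=min(50*3^0,1850)=50, bounds=[0,50]
  i=1: D_i=min(50*3^1,1850)=150, bounds=[0,150]
  i=2: D_i=min(50*3^2,1850)=450, bounds=[0,450]
  i=3: D_i=min(50*3^3,1850)=1350, bounds=[0,1350]
  i=4: D_i=min(50*3^4,1850)=1850, bounds=[0,1850]
  i=5: D_i=min(50*3^5,1850)=1850, bounds=[0,1850]
  i=6: D_i=min(50*3^6,1850)=1850, bounds=[0,1850]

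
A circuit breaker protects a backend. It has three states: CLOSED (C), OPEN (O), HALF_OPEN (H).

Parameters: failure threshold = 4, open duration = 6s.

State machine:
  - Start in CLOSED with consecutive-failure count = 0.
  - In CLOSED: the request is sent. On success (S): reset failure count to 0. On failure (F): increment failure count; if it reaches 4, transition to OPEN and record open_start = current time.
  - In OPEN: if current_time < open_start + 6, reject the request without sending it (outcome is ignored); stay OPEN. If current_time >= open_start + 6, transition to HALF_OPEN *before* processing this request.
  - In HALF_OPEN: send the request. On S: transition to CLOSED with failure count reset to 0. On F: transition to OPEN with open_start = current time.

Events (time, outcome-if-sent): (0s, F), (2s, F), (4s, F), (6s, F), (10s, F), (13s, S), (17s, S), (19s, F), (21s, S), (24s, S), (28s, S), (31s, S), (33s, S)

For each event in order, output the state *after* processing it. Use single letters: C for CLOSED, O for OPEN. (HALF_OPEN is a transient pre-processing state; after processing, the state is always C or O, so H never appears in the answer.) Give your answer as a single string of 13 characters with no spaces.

State after each event:
  event#1 t=0s outcome=F: state=CLOSED
  event#2 t=2s outcome=F: state=CLOSED
  event#3 t=4s outcome=F: state=CLOSED
  event#4 t=6s outcome=F: state=OPEN
  event#5 t=10s outcome=F: state=OPEN
  event#6 t=13s outcome=S: state=CLOSED
  event#7 t=17s outcome=S: state=CLOSED
  event#8 t=19s outcome=F: state=CLOSED
  event#9 t=21s outcome=S: state=CLOSED
  event#10 t=24s outcome=S: state=CLOSED
  event#11 t=28s outcome=S: state=CLOSED
  event#12 t=31s outcome=S: state=CLOSED
  event#13 t=33s outcome=S: state=CLOSED

Answer: CCCOOCCCCCCCC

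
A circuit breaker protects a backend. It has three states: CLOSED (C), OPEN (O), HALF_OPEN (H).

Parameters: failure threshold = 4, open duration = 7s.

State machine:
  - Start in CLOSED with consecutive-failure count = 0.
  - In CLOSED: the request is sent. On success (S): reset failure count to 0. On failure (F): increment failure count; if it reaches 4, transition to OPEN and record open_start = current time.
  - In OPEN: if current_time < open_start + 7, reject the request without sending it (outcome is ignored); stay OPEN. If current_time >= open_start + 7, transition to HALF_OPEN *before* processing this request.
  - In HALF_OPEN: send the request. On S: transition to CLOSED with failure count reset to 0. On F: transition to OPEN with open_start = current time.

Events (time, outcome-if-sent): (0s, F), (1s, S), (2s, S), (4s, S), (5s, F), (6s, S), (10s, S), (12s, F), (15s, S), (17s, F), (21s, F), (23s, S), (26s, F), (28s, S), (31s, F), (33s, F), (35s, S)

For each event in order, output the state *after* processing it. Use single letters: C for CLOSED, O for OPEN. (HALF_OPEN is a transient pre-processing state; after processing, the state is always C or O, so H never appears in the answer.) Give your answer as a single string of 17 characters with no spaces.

Answer: CCCCCCCCCCCCCCCCC

Derivation:
State after each event:
  event#1 t=0s outcome=F: state=CLOSED
  event#2 t=1s outcome=S: state=CLOSED
  event#3 t=2s outcome=S: state=CLOSED
  event#4 t=4s outcome=S: state=CLOSED
  event#5 t=5s outcome=F: state=CLOSED
  event#6 t=6s outcome=S: state=CLOSED
  event#7 t=10s outcome=S: state=CLOSED
  event#8 t=12s outcome=F: state=CLOSED
  event#9 t=15s outcome=S: state=CLOSED
  event#10 t=17s outcome=F: state=CLOSED
  event#11 t=21s outcome=F: state=CLOSED
  event#12 t=23s outcome=S: state=CLOSED
  event#13 t=26s outcome=F: state=CLOSED
  event#14 t=28s outcome=S: state=CLOSED
  event#15 t=31s outcome=F: state=CLOSED
  event#16 t=33s outcome=F: state=CLOSED
  event#17 t=35s outcome=S: state=CLOSED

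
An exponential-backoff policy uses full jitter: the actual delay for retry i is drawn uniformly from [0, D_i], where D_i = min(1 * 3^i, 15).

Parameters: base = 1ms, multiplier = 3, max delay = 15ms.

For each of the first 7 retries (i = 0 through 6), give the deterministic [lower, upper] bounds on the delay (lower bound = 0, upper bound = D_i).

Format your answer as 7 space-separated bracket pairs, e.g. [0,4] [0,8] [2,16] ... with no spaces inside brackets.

Answer: [0,1] [0,3] [0,9] [0,15] [0,15] [0,15] [0,15]

Derivation:
Computing bounds per retry:
  i=0: D_i=min(1*3^0,15)=1, bounds=[0,1]
  i=1: D_i=min(1*3^1,15)=3, bounds=[0,3]
  i=2: D_i=min(1*3^2,15)=9, bounds=[0,9]
  i=3: D_i=min(1*3^3,15)=15, bounds=[0,15]
  i=4: D_i=min(1*3^4,15)=15, bounds=[0,15]
  i=5: D_i=min(1*3^5,15)=15, bounds=[0,15]
  i=6: D_i=min(1*3^6,15)=15, bounds=[0,15]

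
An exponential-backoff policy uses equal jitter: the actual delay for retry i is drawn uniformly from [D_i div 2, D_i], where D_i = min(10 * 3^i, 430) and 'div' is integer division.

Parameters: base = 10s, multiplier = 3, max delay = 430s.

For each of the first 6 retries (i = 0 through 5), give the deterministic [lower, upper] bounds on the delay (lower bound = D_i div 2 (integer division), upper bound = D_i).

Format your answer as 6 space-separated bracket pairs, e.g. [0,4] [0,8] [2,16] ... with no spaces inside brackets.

Answer: [5,10] [15,30] [45,90] [135,270] [215,430] [215,430]

Derivation:
Computing bounds per retry:
  i=0: D_i=min(10*3^0,430)=10, bounds=[5,10]
  i=1: D_i=min(10*3^1,430)=30, bounds=[15,30]
  i=2: D_i=min(10*3^2,430)=90, bounds=[45,90]
  i=3: D_i=min(10*3^3,430)=270, bounds=[135,270]
  i=4: D_i=min(10*3^4,430)=430, bounds=[215,430]
  i=5: D_i=min(10*3^5,430)=430, bounds=[215,430]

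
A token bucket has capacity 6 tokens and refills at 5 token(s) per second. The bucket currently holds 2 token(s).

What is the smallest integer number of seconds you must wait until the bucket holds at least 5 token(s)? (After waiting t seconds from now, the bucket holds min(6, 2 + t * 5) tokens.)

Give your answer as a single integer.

Answer: 1

Derivation:
Need 2 + t * 5 >= 5, so t >= 3/5.
Smallest integer t = ceil(3/5) = 1.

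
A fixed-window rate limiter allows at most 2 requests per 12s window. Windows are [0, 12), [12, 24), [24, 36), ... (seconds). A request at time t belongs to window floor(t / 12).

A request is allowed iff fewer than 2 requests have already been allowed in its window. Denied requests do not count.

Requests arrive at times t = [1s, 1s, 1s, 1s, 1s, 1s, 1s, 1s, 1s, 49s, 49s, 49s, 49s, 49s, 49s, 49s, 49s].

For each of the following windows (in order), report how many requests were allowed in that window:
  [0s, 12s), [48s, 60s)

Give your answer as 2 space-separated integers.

Answer: 2 2

Derivation:
Processing requests:
  req#1 t=1s (window 0): ALLOW
  req#2 t=1s (window 0): ALLOW
  req#3 t=1s (window 0): DENY
  req#4 t=1s (window 0): DENY
  req#5 t=1s (window 0): DENY
  req#6 t=1s (window 0): DENY
  req#7 t=1s (window 0): DENY
  req#8 t=1s (window 0): DENY
  req#9 t=1s (window 0): DENY
  req#10 t=49s (window 4): ALLOW
  req#11 t=49s (window 4): ALLOW
  req#12 t=49s (window 4): DENY
  req#13 t=49s (window 4): DENY
  req#14 t=49s (window 4): DENY
  req#15 t=49s (window 4): DENY
  req#16 t=49s (window 4): DENY
  req#17 t=49s (window 4): DENY

Allowed counts by window: 2 2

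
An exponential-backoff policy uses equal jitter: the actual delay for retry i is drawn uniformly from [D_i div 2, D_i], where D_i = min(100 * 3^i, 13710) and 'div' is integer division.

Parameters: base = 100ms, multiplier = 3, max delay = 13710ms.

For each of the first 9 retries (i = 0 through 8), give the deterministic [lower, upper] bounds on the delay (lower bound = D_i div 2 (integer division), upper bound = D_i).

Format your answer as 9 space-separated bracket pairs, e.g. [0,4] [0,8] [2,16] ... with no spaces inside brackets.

Computing bounds per retry:
  i=0: D_i=min(100*3^0,13710)=100, bounds=[50,100]
  i=1: D_i=min(100*3^1,13710)=300, bounds=[150,300]
  i=2: D_i=min(100*3^2,13710)=900, bounds=[450,900]
  i=3: D_i=min(100*3^3,13710)=2700, bounds=[1350,2700]
  i=4: D_i=min(100*3^4,13710)=8100, bounds=[4050,8100]
  i=5: D_i=min(100*3^5,13710)=13710, bounds=[6855,13710]
  i=6: D_i=min(100*3^6,13710)=13710, bounds=[6855,13710]
  i=7: D_i=min(100*3^7,13710)=13710, bounds=[6855,13710]
  i=8: D_i=min(100*3^8,13710)=13710, bounds=[6855,13710]

Answer: [50,100] [150,300] [450,900] [1350,2700] [4050,8100] [6855,13710] [6855,13710] [6855,13710] [6855,13710]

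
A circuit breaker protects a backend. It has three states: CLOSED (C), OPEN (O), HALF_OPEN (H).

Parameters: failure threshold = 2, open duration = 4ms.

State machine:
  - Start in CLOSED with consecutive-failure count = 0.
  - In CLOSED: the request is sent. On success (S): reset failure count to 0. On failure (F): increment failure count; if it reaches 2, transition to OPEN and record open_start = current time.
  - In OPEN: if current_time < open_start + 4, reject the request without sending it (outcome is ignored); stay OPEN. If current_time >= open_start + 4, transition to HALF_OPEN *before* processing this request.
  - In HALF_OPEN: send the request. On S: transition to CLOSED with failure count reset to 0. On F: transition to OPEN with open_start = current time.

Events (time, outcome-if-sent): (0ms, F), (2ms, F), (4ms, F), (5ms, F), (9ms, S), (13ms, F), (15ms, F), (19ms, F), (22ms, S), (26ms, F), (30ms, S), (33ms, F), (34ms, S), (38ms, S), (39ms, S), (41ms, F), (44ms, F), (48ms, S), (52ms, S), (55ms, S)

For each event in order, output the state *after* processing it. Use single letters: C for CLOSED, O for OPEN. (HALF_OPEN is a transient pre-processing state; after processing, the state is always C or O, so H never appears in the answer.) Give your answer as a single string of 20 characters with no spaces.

State after each event:
  event#1 t=0ms outcome=F: state=CLOSED
  event#2 t=2ms outcome=F: state=OPEN
  event#3 t=4ms outcome=F: state=OPEN
  event#4 t=5ms outcome=F: state=OPEN
  event#5 t=9ms outcome=S: state=CLOSED
  event#6 t=13ms outcome=F: state=CLOSED
  event#7 t=15ms outcome=F: state=OPEN
  event#8 t=19ms outcome=F: state=OPEN
  event#9 t=22ms outcome=S: state=OPEN
  event#10 t=26ms outcome=F: state=OPEN
  event#11 t=30ms outcome=S: state=CLOSED
  event#12 t=33ms outcome=F: state=CLOSED
  event#13 t=34ms outcome=S: state=CLOSED
  event#14 t=38ms outcome=S: state=CLOSED
  event#15 t=39ms outcome=S: state=CLOSED
  event#16 t=41ms outcome=F: state=CLOSED
  event#17 t=44ms outcome=F: state=OPEN
  event#18 t=48ms outcome=S: state=CLOSED
  event#19 t=52ms outcome=S: state=CLOSED
  event#20 t=55ms outcome=S: state=CLOSED

Answer: COOOCCOOOOCCCCCCOCCC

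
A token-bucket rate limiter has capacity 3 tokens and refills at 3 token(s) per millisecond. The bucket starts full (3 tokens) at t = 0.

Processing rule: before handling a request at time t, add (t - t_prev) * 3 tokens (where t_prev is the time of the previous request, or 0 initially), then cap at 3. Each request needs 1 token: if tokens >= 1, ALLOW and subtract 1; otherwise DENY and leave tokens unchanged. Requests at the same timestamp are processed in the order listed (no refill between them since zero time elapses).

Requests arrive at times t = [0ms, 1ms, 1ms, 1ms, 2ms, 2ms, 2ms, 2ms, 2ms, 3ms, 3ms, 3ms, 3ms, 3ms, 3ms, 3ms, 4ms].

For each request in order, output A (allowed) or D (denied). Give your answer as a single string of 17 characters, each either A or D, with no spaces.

Simulating step by step:
  req#1 t=0ms: ALLOW
  req#2 t=1ms: ALLOW
  req#3 t=1ms: ALLOW
  req#4 t=1ms: ALLOW
  req#5 t=2ms: ALLOW
  req#6 t=2ms: ALLOW
  req#7 t=2ms: ALLOW
  req#8 t=2ms: DENY
  req#9 t=2ms: DENY
  req#10 t=3ms: ALLOW
  req#11 t=3ms: ALLOW
  req#12 t=3ms: ALLOW
  req#13 t=3ms: DENY
  req#14 t=3ms: DENY
  req#15 t=3ms: DENY
  req#16 t=3ms: DENY
  req#17 t=4ms: ALLOW

Answer: AAAAAAADDAAADDDDA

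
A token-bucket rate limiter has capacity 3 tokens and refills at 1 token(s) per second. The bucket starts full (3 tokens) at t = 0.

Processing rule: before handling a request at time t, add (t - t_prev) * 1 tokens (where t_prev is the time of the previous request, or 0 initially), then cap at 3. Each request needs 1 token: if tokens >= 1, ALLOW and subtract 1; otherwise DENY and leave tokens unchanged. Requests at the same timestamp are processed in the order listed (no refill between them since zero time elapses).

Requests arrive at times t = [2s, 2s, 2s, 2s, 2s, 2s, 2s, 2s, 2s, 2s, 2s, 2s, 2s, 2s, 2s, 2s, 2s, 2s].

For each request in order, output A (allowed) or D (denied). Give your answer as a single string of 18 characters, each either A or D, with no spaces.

Simulating step by step:
  req#1 t=2s: ALLOW
  req#2 t=2s: ALLOW
  req#3 t=2s: ALLOW
  req#4 t=2s: DENY
  req#5 t=2s: DENY
  req#6 t=2s: DENY
  req#7 t=2s: DENY
  req#8 t=2s: DENY
  req#9 t=2s: DENY
  req#10 t=2s: DENY
  req#11 t=2s: DENY
  req#12 t=2s: DENY
  req#13 t=2s: DENY
  req#14 t=2s: DENY
  req#15 t=2s: DENY
  req#16 t=2s: DENY
  req#17 t=2s: DENY
  req#18 t=2s: DENY

Answer: AAADDDDDDDDDDDDDDD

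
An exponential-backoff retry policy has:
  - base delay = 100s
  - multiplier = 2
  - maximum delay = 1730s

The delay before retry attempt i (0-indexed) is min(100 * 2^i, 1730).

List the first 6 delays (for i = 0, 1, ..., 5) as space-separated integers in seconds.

Computing each delay:
  i=0: min(100*2^0, 1730) = 100
  i=1: min(100*2^1, 1730) = 200
  i=2: min(100*2^2, 1730) = 400
  i=3: min(100*2^3, 1730) = 800
  i=4: min(100*2^4, 1730) = 1600
  i=5: min(100*2^5, 1730) = 1730

Answer: 100 200 400 800 1600 1730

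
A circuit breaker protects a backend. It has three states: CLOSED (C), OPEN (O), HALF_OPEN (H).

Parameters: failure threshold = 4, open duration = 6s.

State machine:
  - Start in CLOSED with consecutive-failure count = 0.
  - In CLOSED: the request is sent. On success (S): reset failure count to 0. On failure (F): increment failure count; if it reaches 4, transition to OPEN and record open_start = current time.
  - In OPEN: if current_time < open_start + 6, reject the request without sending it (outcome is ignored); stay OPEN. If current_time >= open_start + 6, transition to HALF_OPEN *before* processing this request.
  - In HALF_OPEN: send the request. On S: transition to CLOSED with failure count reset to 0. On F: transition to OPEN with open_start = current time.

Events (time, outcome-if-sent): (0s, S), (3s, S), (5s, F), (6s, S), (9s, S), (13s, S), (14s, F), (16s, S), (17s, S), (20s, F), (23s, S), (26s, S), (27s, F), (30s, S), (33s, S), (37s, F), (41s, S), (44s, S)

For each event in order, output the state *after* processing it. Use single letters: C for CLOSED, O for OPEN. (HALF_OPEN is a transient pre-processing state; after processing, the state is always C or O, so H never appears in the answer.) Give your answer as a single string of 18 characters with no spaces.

Answer: CCCCCCCCCCCCCCCCCC

Derivation:
State after each event:
  event#1 t=0s outcome=S: state=CLOSED
  event#2 t=3s outcome=S: state=CLOSED
  event#3 t=5s outcome=F: state=CLOSED
  event#4 t=6s outcome=S: state=CLOSED
  event#5 t=9s outcome=S: state=CLOSED
  event#6 t=13s outcome=S: state=CLOSED
  event#7 t=14s outcome=F: state=CLOSED
  event#8 t=16s outcome=S: state=CLOSED
  event#9 t=17s outcome=S: state=CLOSED
  event#10 t=20s outcome=F: state=CLOSED
  event#11 t=23s outcome=S: state=CLOSED
  event#12 t=26s outcome=S: state=CLOSED
  event#13 t=27s outcome=F: state=CLOSED
  event#14 t=30s outcome=S: state=CLOSED
  event#15 t=33s outcome=S: state=CLOSED
  event#16 t=37s outcome=F: state=CLOSED
  event#17 t=41s outcome=S: state=CLOSED
  event#18 t=44s outcome=S: state=CLOSED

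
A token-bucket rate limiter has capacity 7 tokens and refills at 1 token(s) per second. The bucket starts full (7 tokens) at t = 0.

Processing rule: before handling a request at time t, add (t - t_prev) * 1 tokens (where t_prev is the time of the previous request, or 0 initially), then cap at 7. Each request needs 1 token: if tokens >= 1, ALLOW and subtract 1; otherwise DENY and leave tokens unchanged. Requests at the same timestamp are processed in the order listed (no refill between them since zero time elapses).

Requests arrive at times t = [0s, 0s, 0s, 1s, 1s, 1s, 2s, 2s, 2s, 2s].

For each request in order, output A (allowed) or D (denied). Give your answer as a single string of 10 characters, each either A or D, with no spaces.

Simulating step by step:
  req#1 t=0s: ALLOW
  req#2 t=0s: ALLOW
  req#3 t=0s: ALLOW
  req#4 t=1s: ALLOW
  req#5 t=1s: ALLOW
  req#6 t=1s: ALLOW
  req#7 t=2s: ALLOW
  req#8 t=2s: ALLOW
  req#9 t=2s: ALLOW
  req#10 t=2s: DENY

Answer: AAAAAAAAAD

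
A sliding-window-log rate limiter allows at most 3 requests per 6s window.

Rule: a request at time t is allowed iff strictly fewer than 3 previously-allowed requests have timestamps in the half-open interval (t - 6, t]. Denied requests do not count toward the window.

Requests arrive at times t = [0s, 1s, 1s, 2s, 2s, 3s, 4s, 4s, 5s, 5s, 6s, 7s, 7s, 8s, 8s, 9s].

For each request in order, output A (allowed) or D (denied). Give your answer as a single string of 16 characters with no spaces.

Answer: AAADDDDDDDAAADDD

Derivation:
Tracking allowed requests in the window:
  req#1 t=0s: ALLOW
  req#2 t=1s: ALLOW
  req#3 t=1s: ALLOW
  req#4 t=2s: DENY
  req#5 t=2s: DENY
  req#6 t=3s: DENY
  req#7 t=4s: DENY
  req#8 t=4s: DENY
  req#9 t=5s: DENY
  req#10 t=5s: DENY
  req#11 t=6s: ALLOW
  req#12 t=7s: ALLOW
  req#13 t=7s: ALLOW
  req#14 t=8s: DENY
  req#15 t=8s: DENY
  req#16 t=9s: DENY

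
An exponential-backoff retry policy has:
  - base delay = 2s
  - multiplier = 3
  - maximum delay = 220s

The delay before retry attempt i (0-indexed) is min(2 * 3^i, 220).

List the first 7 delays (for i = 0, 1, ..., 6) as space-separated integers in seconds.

Answer: 2 6 18 54 162 220 220

Derivation:
Computing each delay:
  i=0: min(2*3^0, 220) = 2
  i=1: min(2*3^1, 220) = 6
  i=2: min(2*3^2, 220) = 18
  i=3: min(2*3^3, 220) = 54
  i=4: min(2*3^4, 220) = 162
  i=5: min(2*3^5, 220) = 220
  i=6: min(2*3^6, 220) = 220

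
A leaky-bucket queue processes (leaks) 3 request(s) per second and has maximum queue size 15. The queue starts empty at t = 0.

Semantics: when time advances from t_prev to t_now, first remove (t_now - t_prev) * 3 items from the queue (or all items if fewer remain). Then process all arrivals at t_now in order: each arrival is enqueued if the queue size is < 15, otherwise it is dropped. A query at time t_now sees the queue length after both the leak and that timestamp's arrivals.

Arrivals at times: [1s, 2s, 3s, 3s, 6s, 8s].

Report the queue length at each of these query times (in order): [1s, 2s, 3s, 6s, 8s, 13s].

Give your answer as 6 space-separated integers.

Answer: 1 1 2 1 1 0

Derivation:
Queue lengths at query times:
  query t=1s: backlog = 1
  query t=2s: backlog = 1
  query t=3s: backlog = 2
  query t=6s: backlog = 1
  query t=8s: backlog = 1
  query t=13s: backlog = 0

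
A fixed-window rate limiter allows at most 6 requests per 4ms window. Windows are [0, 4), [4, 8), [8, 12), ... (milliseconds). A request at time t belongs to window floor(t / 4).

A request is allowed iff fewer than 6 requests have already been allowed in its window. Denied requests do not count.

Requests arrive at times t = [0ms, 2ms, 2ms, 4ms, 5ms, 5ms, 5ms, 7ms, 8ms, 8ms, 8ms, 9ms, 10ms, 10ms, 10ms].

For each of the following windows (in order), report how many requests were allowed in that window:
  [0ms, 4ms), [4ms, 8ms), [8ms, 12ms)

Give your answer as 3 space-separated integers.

Processing requests:
  req#1 t=0ms (window 0): ALLOW
  req#2 t=2ms (window 0): ALLOW
  req#3 t=2ms (window 0): ALLOW
  req#4 t=4ms (window 1): ALLOW
  req#5 t=5ms (window 1): ALLOW
  req#6 t=5ms (window 1): ALLOW
  req#7 t=5ms (window 1): ALLOW
  req#8 t=7ms (window 1): ALLOW
  req#9 t=8ms (window 2): ALLOW
  req#10 t=8ms (window 2): ALLOW
  req#11 t=8ms (window 2): ALLOW
  req#12 t=9ms (window 2): ALLOW
  req#13 t=10ms (window 2): ALLOW
  req#14 t=10ms (window 2): ALLOW
  req#15 t=10ms (window 2): DENY

Allowed counts by window: 3 5 6

Answer: 3 5 6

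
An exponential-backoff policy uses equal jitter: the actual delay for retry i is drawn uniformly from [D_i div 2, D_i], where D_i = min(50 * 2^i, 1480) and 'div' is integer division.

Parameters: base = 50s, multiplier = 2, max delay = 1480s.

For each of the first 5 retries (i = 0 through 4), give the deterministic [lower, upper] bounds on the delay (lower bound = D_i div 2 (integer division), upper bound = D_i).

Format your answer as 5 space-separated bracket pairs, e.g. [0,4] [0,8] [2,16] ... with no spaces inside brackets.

Answer: [25,50] [50,100] [100,200] [200,400] [400,800]

Derivation:
Computing bounds per retry:
  i=0: D_i=min(50*2^0,1480)=50, bounds=[25,50]
  i=1: D_i=min(50*2^1,1480)=100, bounds=[50,100]
  i=2: D_i=min(50*2^2,1480)=200, bounds=[100,200]
  i=3: D_i=min(50*2^3,1480)=400, bounds=[200,400]
  i=4: D_i=min(50*2^4,1480)=800, bounds=[400,800]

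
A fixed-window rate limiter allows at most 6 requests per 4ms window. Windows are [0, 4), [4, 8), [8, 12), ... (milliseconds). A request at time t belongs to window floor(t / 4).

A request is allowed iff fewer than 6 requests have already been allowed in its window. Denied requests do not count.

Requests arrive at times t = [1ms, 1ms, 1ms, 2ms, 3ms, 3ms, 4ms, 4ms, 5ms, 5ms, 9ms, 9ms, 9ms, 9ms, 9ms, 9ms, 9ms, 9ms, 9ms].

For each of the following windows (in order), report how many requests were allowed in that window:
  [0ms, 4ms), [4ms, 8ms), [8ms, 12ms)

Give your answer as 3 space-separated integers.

Answer: 6 4 6

Derivation:
Processing requests:
  req#1 t=1ms (window 0): ALLOW
  req#2 t=1ms (window 0): ALLOW
  req#3 t=1ms (window 0): ALLOW
  req#4 t=2ms (window 0): ALLOW
  req#5 t=3ms (window 0): ALLOW
  req#6 t=3ms (window 0): ALLOW
  req#7 t=4ms (window 1): ALLOW
  req#8 t=4ms (window 1): ALLOW
  req#9 t=5ms (window 1): ALLOW
  req#10 t=5ms (window 1): ALLOW
  req#11 t=9ms (window 2): ALLOW
  req#12 t=9ms (window 2): ALLOW
  req#13 t=9ms (window 2): ALLOW
  req#14 t=9ms (window 2): ALLOW
  req#15 t=9ms (window 2): ALLOW
  req#16 t=9ms (window 2): ALLOW
  req#17 t=9ms (window 2): DENY
  req#18 t=9ms (window 2): DENY
  req#19 t=9ms (window 2): DENY

Allowed counts by window: 6 4 6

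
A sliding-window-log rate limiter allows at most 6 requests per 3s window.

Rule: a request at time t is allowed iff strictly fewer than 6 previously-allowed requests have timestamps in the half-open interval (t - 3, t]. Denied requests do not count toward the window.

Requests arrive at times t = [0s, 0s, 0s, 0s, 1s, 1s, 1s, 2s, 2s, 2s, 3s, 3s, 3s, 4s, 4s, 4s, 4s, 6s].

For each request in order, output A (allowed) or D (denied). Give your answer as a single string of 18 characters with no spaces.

Answer: AAAAAADDDDAAAAAADA

Derivation:
Tracking allowed requests in the window:
  req#1 t=0s: ALLOW
  req#2 t=0s: ALLOW
  req#3 t=0s: ALLOW
  req#4 t=0s: ALLOW
  req#5 t=1s: ALLOW
  req#6 t=1s: ALLOW
  req#7 t=1s: DENY
  req#8 t=2s: DENY
  req#9 t=2s: DENY
  req#10 t=2s: DENY
  req#11 t=3s: ALLOW
  req#12 t=3s: ALLOW
  req#13 t=3s: ALLOW
  req#14 t=4s: ALLOW
  req#15 t=4s: ALLOW
  req#16 t=4s: ALLOW
  req#17 t=4s: DENY
  req#18 t=6s: ALLOW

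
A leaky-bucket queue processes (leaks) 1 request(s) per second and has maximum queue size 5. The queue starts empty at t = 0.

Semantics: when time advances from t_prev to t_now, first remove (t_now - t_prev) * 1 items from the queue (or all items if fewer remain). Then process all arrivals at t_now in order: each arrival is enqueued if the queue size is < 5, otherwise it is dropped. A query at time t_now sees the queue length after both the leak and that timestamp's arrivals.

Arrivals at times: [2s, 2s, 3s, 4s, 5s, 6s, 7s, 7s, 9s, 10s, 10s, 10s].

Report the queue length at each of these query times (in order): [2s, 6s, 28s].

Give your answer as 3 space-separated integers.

Answer: 2 2 0

Derivation:
Queue lengths at query times:
  query t=2s: backlog = 2
  query t=6s: backlog = 2
  query t=28s: backlog = 0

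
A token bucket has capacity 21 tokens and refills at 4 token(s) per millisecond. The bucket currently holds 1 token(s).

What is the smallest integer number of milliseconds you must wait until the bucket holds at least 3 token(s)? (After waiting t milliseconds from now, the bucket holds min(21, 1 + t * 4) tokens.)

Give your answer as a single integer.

Answer: 1

Derivation:
Need 1 + t * 4 >= 3, so t >= 2/4.
Smallest integer t = ceil(2/4) = 1.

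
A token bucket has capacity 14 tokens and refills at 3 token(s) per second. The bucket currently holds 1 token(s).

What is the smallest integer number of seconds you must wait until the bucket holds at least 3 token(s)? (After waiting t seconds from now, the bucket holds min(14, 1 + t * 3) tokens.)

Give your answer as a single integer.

Need 1 + t * 3 >= 3, so t >= 2/3.
Smallest integer t = ceil(2/3) = 1.

Answer: 1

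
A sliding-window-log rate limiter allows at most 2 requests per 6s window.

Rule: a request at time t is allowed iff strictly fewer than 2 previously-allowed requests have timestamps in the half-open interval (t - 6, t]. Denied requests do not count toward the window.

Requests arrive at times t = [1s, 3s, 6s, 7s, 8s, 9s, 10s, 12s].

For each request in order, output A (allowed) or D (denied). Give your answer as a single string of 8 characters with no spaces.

Answer: AADADADD

Derivation:
Tracking allowed requests in the window:
  req#1 t=1s: ALLOW
  req#2 t=3s: ALLOW
  req#3 t=6s: DENY
  req#4 t=7s: ALLOW
  req#5 t=8s: DENY
  req#6 t=9s: ALLOW
  req#7 t=10s: DENY
  req#8 t=12s: DENY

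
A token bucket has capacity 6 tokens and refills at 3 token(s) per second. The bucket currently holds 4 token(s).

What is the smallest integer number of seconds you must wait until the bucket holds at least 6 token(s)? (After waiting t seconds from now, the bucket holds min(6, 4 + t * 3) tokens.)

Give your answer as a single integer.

Answer: 1

Derivation:
Need 4 + t * 3 >= 6, so t >= 2/3.
Smallest integer t = ceil(2/3) = 1.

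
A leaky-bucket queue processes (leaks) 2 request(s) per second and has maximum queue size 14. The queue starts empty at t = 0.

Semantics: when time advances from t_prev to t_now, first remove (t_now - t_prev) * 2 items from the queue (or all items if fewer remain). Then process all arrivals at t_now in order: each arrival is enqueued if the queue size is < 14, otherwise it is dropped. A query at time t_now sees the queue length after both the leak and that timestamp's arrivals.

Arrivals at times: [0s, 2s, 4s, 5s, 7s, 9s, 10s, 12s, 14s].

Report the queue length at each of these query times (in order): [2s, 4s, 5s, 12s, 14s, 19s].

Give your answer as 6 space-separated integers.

Queue lengths at query times:
  query t=2s: backlog = 1
  query t=4s: backlog = 1
  query t=5s: backlog = 1
  query t=12s: backlog = 1
  query t=14s: backlog = 1
  query t=19s: backlog = 0

Answer: 1 1 1 1 1 0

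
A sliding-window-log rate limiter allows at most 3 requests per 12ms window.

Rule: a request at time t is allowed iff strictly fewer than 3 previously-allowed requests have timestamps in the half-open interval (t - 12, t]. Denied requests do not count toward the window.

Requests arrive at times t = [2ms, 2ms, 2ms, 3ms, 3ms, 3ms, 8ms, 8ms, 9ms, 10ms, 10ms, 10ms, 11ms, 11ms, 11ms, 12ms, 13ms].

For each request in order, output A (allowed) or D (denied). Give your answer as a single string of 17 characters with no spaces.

Answer: AAADDDDDDDDDDDDDD

Derivation:
Tracking allowed requests in the window:
  req#1 t=2ms: ALLOW
  req#2 t=2ms: ALLOW
  req#3 t=2ms: ALLOW
  req#4 t=3ms: DENY
  req#5 t=3ms: DENY
  req#6 t=3ms: DENY
  req#7 t=8ms: DENY
  req#8 t=8ms: DENY
  req#9 t=9ms: DENY
  req#10 t=10ms: DENY
  req#11 t=10ms: DENY
  req#12 t=10ms: DENY
  req#13 t=11ms: DENY
  req#14 t=11ms: DENY
  req#15 t=11ms: DENY
  req#16 t=12ms: DENY
  req#17 t=13ms: DENY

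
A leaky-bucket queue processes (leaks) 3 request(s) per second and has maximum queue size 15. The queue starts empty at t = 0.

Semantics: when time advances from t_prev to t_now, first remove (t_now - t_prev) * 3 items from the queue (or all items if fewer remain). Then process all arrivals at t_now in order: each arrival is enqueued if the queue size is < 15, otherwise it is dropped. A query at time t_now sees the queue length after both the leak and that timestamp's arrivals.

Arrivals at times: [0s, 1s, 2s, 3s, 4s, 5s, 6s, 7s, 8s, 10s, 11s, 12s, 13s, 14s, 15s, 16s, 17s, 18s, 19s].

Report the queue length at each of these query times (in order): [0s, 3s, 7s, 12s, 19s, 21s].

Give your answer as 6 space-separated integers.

Answer: 1 1 1 1 1 0

Derivation:
Queue lengths at query times:
  query t=0s: backlog = 1
  query t=3s: backlog = 1
  query t=7s: backlog = 1
  query t=12s: backlog = 1
  query t=19s: backlog = 1
  query t=21s: backlog = 0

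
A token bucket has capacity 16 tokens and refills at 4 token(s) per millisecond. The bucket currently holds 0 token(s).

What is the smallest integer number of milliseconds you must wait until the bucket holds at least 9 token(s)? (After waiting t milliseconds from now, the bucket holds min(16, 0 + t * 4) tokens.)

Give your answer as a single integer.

Answer: 3

Derivation:
Need 0 + t * 4 >= 9, so t >= 9/4.
Smallest integer t = ceil(9/4) = 3.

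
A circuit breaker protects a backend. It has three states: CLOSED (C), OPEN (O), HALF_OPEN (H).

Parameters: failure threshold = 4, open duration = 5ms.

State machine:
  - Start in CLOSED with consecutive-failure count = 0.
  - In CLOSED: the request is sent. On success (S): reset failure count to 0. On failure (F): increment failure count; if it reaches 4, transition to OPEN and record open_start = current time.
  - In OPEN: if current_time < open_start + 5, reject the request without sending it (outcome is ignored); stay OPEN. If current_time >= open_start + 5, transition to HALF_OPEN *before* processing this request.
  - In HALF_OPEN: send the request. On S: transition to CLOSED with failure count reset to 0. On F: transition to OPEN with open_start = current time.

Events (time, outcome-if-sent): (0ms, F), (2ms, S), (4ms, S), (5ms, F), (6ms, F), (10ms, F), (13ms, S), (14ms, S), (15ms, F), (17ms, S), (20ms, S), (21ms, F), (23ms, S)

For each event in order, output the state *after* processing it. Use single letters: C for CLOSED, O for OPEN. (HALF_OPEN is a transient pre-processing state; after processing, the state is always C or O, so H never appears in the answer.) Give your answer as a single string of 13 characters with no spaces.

State after each event:
  event#1 t=0ms outcome=F: state=CLOSED
  event#2 t=2ms outcome=S: state=CLOSED
  event#3 t=4ms outcome=S: state=CLOSED
  event#4 t=5ms outcome=F: state=CLOSED
  event#5 t=6ms outcome=F: state=CLOSED
  event#6 t=10ms outcome=F: state=CLOSED
  event#7 t=13ms outcome=S: state=CLOSED
  event#8 t=14ms outcome=S: state=CLOSED
  event#9 t=15ms outcome=F: state=CLOSED
  event#10 t=17ms outcome=S: state=CLOSED
  event#11 t=20ms outcome=S: state=CLOSED
  event#12 t=21ms outcome=F: state=CLOSED
  event#13 t=23ms outcome=S: state=CLOSED

Answer: CCCCCCCCCCCCC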